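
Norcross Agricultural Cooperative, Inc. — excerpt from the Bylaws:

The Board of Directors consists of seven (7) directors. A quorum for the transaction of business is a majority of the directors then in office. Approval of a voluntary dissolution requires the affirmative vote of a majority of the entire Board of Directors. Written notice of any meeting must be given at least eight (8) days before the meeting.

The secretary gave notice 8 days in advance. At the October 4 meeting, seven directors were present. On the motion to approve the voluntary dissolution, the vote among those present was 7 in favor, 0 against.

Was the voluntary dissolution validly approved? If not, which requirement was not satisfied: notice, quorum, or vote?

Notice: 8 days given; 8 required (8 ≥ 8). Satisfied.
Quorum: 7 present; quorum is 4. Satisfied.
Vote: the voluntary dissolution requires a majority of the entire Board of Directors (7). A majority of 7 is 4, so 4 affirmative votes are needed; 7 voted in favor. Satisfied.

Valid — all requirements satisfied.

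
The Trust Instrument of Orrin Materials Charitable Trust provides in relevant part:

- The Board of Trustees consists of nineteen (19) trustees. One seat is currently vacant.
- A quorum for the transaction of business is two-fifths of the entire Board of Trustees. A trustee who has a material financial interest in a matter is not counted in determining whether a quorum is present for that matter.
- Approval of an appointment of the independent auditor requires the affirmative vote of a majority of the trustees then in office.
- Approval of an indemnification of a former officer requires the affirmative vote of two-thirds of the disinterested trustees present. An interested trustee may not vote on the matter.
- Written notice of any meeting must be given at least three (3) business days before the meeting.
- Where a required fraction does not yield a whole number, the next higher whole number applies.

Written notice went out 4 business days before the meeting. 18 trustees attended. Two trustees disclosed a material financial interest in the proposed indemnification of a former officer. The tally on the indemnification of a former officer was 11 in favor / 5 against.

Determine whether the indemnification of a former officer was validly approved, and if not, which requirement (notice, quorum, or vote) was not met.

Notice: 4 business days given; 3 required (4 ≥ 3). Satisfied.
Quorum: 18 present, but the 2 interested trustees do not count, leaving 16. Quorum is 8. Satisfied.
Vote: the indemnification of a former officer requires two-thirds of the disinterested trustees present (18 − 2 = 16). 2/3 of 16 = 10.67, rounded up to 11, so 11 affirmative votes are needed; 11 voted in favor. Satisfied.

Valid — all requirements satisfied.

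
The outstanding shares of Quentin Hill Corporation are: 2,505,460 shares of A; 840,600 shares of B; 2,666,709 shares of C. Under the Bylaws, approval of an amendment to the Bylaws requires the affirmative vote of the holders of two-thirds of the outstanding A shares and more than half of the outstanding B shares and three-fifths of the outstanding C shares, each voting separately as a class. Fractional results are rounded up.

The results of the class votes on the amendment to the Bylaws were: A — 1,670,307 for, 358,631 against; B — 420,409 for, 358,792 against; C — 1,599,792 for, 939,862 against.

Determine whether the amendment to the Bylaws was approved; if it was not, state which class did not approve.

Not approved — the C shares did not give the required vote.

A: 2/3 of 2505460 = 1670306.67, rounded up to 1670307; 1,670,307 required, 1,670,307 in favor — approved.
B: a majority of 840600 is 420301; 420,301 required, 420,409 in favor — approved.
C: 3/5 of 2666709 = 1600025.40, rounded up to 1600026; 1,600,026 required, 1,599,792 in favor — not approved.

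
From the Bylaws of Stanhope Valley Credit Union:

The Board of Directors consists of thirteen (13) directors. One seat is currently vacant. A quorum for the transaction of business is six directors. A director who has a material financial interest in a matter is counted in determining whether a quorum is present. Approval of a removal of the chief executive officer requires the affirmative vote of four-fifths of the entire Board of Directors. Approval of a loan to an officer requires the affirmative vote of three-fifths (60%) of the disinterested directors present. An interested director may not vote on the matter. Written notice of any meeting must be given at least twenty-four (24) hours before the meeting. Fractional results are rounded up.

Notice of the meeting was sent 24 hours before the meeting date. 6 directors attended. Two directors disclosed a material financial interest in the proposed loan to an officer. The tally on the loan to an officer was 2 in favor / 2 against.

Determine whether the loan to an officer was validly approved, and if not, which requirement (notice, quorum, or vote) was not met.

Invalid — vote requirement not satisfied.

Notice: 24 hours given; 24 required (24 ≥ 24). Satisfied.
Quorum: 6 present (interested directors count toward quorum); quorum is 6. Satisfied.
Vote: the loan to an officer requires three-fifths of the disinterested directors present (6 − 2 = 4). 3/5 of 4 = 2.40, rounded up to 3, so 3 affirmative votes are needed; 2 voted in favor. Not satisfied.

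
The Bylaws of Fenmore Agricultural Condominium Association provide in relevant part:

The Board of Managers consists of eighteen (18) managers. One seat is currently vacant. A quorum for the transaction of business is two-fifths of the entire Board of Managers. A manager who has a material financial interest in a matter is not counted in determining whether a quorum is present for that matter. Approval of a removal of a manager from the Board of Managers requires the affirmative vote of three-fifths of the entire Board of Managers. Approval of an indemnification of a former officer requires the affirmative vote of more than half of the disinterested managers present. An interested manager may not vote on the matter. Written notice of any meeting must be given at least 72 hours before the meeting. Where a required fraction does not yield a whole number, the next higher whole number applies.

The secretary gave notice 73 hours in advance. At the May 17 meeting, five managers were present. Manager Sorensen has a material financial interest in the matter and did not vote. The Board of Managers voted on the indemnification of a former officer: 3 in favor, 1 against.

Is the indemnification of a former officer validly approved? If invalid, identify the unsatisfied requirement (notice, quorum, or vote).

Notice: 73 hours given; 72 required (73 ≥ 72). Satisfied.
Quorum: 5 present, but the 1 interested manager does not count, leaving 4. Quorum is 8. Not satisfied.
Vote: the indemnification of a former officer requires a majority of the disinterested managers present (5 − 1 = 4). A majority of 4 is 3, so 3 affirmative votes are needed; 3 voted in favor. Satisfied. (Moot — without a quorum no business can be validly transacted.)

Invalid — quorum requirement not satisfied.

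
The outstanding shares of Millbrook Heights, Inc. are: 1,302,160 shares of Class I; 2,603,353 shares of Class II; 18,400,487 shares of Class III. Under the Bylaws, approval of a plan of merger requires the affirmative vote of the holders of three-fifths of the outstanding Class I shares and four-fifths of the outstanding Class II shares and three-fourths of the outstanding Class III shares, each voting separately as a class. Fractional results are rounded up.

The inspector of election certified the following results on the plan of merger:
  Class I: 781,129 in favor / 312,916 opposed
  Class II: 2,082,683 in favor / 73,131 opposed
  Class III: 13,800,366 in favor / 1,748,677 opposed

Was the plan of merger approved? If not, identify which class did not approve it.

Class I: 3/5 of 1302160 = 781296; 781,296 required, 781,129 in favor — not approved.
Class II: 4/5 of 2603353 = 2082682.40, rounded up to 2082683; 2,082,683 required, 2,082,683 in favor — approved.
Class III: 3/4 of 18400487 = 13800365.25, rounded up to 13800366; 13,800,366 required, 13,800,366 in favor — approved.

Not approved — the Class I shares did not give the required vote.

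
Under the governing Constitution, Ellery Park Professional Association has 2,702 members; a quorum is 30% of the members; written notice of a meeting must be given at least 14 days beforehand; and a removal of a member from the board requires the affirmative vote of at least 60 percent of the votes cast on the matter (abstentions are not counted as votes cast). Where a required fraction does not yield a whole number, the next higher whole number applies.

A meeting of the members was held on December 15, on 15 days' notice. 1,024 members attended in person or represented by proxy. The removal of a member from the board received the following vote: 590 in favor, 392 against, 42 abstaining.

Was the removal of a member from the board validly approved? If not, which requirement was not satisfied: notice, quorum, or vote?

Valid — all requirements satisfied.

Notice: 15 days given; 14 required. Satisfied.
Quorum: 30% of 2,702 = 810.60, rounded up to 811; 1,024 present. Satisfied.
Vote: requires three-fifths of the votes cast (1,024 − 42 abstaining = 982); 3/5 of 982 = 589.20, rounded up to 590, so 590 needed; 590 in favor. Satisfied.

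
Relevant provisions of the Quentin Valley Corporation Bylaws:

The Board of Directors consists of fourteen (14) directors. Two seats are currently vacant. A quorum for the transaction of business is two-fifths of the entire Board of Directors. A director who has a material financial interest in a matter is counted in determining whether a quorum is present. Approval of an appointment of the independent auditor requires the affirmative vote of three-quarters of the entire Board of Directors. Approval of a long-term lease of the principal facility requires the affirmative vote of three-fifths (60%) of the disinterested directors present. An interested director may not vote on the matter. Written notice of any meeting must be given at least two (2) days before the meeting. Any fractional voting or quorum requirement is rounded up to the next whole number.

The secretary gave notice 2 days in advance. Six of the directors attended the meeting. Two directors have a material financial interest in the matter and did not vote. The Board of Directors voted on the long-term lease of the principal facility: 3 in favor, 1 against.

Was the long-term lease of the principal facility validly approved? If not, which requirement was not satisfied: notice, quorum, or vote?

Notice: 2 days given; 2 required (2 ≥ 2). Satisfied.
Quorum: 6 present (interested directors count toward quorum); quorum is 6. Satisfied.
Vote: the long-term lease of the principal facility requires three-fifths of the disinterested directors present (6 − 2 = 4). 3/5 of 4 = 2.40, rounded up to 3, so 3 affirmative votes are needed; 3 voted in favor. Satisfied.

Valid — all requirements satisfied.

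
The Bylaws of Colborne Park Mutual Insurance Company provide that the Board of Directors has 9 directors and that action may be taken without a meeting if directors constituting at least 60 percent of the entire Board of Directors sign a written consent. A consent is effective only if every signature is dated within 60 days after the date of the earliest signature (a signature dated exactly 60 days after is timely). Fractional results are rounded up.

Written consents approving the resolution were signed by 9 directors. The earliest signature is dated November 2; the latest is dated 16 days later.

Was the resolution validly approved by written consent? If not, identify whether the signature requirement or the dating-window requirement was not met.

Signatures required: at least 60 percent of 9 — 3/5 of 9 = 5.40, rounded up to 6, so 6 needed; 9 signed. Sufficient.
Dating window: the latest signature is 16 days after the earliest; the limit is 60 days. Within the window.

Effective — both the signature and dating-window requirements are satisfied.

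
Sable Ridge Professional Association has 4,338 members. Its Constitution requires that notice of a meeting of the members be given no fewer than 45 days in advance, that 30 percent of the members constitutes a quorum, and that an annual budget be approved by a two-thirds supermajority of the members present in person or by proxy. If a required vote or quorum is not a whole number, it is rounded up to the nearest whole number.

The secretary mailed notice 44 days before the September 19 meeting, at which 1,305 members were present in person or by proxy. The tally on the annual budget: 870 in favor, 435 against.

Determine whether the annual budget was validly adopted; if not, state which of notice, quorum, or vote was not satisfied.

Notice: 44 days given; 45 required. Not satisfied.
Quorum: 30% of 4,338 = 1,301.40, rounded up to 1,302; 1,305 present. Satisfied.
Vote: requires two-thirds of those present (1,305); 2/3 of 1305 = 870, so 870 needed; 870 in favor. Satisfied.

Invalid — notice requirement not satisfied.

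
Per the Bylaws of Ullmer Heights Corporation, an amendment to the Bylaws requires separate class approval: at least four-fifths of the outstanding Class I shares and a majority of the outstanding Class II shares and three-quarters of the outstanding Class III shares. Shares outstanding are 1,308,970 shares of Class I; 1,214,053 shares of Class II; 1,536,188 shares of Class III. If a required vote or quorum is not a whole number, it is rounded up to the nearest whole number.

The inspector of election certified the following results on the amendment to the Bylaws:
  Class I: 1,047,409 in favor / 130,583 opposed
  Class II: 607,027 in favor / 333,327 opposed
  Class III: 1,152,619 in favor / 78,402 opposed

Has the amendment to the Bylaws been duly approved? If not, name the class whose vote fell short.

Class I: 4/5 of 1308970 = 1047176; 1,047,176 required, 1,047,409 in favor — approved.
Class II: a majority of 1214053 is 607027; 607,027 required, 607,027 in favor — approved.
Class III: 3/4 of 1536188 = 1152141; 1,152,141 required, 1,152,619 in favor — approved.

Approved — every class gave the required vote.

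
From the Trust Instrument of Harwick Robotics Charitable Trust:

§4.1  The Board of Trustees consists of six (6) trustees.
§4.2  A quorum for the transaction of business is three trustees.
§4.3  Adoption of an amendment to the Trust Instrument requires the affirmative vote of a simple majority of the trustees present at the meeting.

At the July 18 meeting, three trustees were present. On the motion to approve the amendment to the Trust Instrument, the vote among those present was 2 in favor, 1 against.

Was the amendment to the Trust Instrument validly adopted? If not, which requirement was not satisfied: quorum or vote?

Quorum: 3 present; quorum is 3. Satisfied.
Vote: the amendment to the Trust Instrument requires a majority of the trustees present (3). A majority of 3 is 2, so 2 affirmative votes are needed; 2 voted in favor. Satisfied.

Valid — all requirements satisfied.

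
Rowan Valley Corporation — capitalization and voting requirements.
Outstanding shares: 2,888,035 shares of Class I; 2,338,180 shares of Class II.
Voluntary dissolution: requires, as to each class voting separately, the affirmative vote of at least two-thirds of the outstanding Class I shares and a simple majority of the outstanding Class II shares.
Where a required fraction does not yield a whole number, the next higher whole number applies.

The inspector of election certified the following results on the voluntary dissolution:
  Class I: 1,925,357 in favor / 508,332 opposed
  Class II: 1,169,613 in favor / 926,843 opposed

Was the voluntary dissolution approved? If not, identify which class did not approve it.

Approved — every class gave the required vote.

Class I: 2/3 of 2888035 = 1925356.67, rounded up to 1925357; 1,925,357 required, 1,925,357 in favor — approved.
Class II: a majority of 2338180 is 1169091; 1,169,091 required, 1,169,613 in favor — approved.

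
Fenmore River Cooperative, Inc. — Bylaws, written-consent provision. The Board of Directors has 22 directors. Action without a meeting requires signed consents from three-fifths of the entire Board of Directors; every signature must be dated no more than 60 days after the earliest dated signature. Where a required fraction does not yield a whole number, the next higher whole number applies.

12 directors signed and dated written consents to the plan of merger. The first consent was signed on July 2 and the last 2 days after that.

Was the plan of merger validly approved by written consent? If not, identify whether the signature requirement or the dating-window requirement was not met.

Not effective — insufficient signatures.

Signatures required: three-fifths of 22 — 3/5 of 22 = 13.20, rounded up to 14, so 14 needed; 12 signed. Insufficient.
Dating window: the latest signature is 2 days after the earliest; the limit is 60 days. Within the window.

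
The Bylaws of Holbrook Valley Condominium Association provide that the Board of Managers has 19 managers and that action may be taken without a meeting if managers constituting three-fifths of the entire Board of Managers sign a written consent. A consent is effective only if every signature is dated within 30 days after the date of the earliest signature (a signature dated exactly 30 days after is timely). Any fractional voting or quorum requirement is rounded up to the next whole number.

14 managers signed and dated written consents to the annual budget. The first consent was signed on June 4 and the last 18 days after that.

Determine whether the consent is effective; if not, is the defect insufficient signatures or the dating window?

Signatures required: three-fifths of 19 — 3/5 of 19 = 11.40, rounded up to 12, so 12 needed; 14 signed. Sufficient.
Dating window: the latest signature is 18 days after the earliest; the limit is 30 days. Within the window.

Effective — both the signature and dating-window requirements are satisfied.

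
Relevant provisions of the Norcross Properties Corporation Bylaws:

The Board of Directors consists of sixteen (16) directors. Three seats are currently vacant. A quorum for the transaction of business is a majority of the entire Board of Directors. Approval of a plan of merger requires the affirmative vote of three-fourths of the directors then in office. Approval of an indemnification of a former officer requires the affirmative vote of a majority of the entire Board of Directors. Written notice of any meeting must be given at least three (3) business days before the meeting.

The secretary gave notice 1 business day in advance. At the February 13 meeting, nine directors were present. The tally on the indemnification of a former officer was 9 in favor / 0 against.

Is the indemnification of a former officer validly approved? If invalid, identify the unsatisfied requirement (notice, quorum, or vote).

Invalid — notice requirement not satisfied.

Notice: 1 business day given; 3 required (1 < 3). Not satisfied.
Quorum: 9 present; quorum is 9. Satisfied.
Vote: the indemnification of a former officer requires a majority of the entire Board of Directors (16). A majority of 16 is 9, so 9 affirmative votes are needed; 9 voted in favor. Satisfied.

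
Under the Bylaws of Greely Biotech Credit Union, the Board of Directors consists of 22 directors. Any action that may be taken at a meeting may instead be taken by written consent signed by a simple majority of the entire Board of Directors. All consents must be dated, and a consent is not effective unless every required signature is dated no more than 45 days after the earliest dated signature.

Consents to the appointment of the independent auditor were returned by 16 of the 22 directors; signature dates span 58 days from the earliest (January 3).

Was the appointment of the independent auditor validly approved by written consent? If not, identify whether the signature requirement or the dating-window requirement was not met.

Not effective — dating-window requirement not satisfied.

Signatures required: a simple majority of 22 — a majority of 22 is 12, so 12 needed; 16 signed. Sufficient.
Dating window: the latest signature is 58 days after the earliest; the limit is 45 days. Outside the window.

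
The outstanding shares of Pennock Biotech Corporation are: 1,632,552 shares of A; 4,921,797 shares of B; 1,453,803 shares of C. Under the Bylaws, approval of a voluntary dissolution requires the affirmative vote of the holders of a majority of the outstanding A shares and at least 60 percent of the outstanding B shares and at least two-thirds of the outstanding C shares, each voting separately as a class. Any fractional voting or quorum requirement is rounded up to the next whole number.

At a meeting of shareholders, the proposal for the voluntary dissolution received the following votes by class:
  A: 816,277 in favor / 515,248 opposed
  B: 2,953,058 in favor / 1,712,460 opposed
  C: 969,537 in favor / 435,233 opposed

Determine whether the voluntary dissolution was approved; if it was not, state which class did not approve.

Not approved — the B shares did not give the required vote.

A: a majority of 1632552 is 816277; 816,277 required, 816,277 in favor — approved.
B: 3/5 of 4921797 = 2953078.20, rounded up to 2953079; 2,953,079 required, 2,953,058 in favor — not approved.
C: 2/3 of 1453803 = 969202; 969,202 required, 969,537 in favor — approved.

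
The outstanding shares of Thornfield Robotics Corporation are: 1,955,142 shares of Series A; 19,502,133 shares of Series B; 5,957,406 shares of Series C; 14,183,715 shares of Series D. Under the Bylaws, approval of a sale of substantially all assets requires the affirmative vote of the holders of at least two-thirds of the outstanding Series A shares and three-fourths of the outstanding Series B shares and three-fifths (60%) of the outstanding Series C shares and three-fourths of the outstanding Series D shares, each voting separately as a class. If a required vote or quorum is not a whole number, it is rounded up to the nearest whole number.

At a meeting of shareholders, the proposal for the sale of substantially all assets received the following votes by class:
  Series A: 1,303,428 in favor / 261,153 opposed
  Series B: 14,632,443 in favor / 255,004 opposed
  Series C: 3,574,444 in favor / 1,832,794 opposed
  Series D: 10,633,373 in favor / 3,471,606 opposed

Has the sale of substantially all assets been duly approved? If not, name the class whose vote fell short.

Not approved — the Series D shares did not give the required vote.

Series A: 2/3 of 1955142 = 1303428; 1,303,428 required, 1,303,428 in favor — approved.
Series B: 3/4 of 19502133 = 14626599.75, rounded up to 14626600; 14,626,600 required, 14,632,443 in favor — approved.
Series C: 3/5 of 5957406 = 3574443.60, rounded up to 3574444; 3,574,444 required, 3,574,444 in favor — approved.
Series D: 3/4 of 14183715 = 10637786.25, rounded up to 10637787; 10,637,787 required, 10,633,373 in favor — not approved.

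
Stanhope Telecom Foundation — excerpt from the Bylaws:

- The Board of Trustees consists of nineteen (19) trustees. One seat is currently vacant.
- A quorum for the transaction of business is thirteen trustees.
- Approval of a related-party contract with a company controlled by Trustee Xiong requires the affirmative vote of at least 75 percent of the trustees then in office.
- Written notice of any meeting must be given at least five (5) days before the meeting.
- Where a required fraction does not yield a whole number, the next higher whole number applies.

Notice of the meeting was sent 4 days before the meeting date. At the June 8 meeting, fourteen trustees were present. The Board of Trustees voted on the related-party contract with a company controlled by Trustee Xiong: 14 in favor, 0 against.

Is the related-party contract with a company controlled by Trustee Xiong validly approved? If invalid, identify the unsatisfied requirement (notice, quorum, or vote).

Notice: 4 days given; 5 required (4 < 5). Not satisfied.
Quorum: 14 present; quorum is 13. Satisfied.
Vote: the related-party contract with a company controlled by Trustee Xiong requires three-fourths of the trustees then in office (18). 3/4 of 18 = 13.50, rounded up to 14, so 14 affirmative votes are needed; 14 voted in favor. Satisfied.

Invalid — notice requirement not satisfied.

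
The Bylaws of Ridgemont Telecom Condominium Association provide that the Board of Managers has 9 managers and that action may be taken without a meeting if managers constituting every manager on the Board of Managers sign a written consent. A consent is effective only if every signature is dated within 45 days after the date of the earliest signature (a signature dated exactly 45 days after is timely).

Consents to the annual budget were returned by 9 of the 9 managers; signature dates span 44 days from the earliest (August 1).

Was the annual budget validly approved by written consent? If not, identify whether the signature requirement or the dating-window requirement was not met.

Effective — both the signature and dating-window requirements are satisfied.

Signatures required: the unanimous vote of 9 — unanimous means all 9, so 9 needed; 9 signed. Sufficient.
Dating window: the latest signature is 44 days after the earliest; the limit is 45 days. Within the window.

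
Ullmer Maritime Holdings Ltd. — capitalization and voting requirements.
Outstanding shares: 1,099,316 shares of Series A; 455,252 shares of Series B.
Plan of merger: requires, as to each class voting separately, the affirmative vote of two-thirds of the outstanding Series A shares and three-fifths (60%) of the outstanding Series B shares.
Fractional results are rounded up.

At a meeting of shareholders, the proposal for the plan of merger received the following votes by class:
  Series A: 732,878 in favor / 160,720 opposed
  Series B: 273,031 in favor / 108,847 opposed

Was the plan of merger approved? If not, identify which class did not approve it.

Series A: 2/3 of 1099316 = 732877.33, rounded up to 732878; 732,878 required, 732,878 in favor — approved.
Series B: 3/5 of 455252 = 273151.20, rounded up to 273152; 273,152 required, 273,031 in favor — not approved.

Not approved — the Series B shares did not give the required vote.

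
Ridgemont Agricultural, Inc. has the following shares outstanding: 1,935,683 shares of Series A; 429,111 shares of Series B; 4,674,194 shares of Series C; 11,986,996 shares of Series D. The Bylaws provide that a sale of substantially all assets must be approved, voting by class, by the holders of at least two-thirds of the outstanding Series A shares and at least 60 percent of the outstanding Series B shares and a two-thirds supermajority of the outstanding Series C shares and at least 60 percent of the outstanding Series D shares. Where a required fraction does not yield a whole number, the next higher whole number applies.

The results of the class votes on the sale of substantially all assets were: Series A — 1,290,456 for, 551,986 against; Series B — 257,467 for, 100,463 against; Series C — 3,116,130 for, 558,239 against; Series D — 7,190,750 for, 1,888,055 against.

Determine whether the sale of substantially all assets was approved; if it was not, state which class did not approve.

Not approved — the Series D shares did not give the required vote.

Series A: 2/3 of 1935683 = 1290455.33, rounded up to 1290456; 1,290,456 required, 1,290,456 in favor — approved.
Series B: 3/5 of 429111 = 257466.60, rounded up to 257467; 257,467 required, 257,467 in favor — approved.
Series C: 2/3 of 4674194 = 3116129.33, rounded up to 3116130; 3,116,130 required, 3,116,130 in favor — approved.
Series D: 3/5 of 11986996 = 7192197.60, rounded up to 7192198; 7,192,198 required, 7,190,750 in favor — not approved.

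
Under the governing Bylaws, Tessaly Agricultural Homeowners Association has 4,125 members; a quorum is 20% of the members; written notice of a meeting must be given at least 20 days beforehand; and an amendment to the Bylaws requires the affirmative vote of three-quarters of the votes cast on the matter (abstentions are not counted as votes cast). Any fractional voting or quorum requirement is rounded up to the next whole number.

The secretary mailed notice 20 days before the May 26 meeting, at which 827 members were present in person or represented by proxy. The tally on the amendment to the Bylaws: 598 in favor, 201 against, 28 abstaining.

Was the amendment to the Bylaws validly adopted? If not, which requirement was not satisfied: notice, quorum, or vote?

Notice: 20 days given; 20 required. Satisfied.
Quorum: 20% of 4,125 = 825; 827 present. Satisfied.
Vote: requires three-fourths of the votes cast (827 − 28 abstaining = 799); 3/4 of 799 = 599.25, rounded up to 600, so 600 needed; 598 in favor. Not satisfied.

Invalid — vote requirement not satisfied.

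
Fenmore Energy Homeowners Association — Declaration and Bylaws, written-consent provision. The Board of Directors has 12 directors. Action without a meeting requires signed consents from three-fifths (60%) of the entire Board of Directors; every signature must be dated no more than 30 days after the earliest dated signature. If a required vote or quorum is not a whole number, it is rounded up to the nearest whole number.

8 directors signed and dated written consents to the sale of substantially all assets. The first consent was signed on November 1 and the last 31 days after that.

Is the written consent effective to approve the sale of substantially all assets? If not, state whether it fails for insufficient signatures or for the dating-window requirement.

Not effective — dating-window requirement not satisfied.

Signatures required: three-fifths (60%) of 12 — 3/5 of 12 = 7.20, rounded up to 8, so 8 needed; 8 signed. Sufficient.
Dating window: the latest signature is 31 days after the earliest; the limit is 30 days. Outside the window.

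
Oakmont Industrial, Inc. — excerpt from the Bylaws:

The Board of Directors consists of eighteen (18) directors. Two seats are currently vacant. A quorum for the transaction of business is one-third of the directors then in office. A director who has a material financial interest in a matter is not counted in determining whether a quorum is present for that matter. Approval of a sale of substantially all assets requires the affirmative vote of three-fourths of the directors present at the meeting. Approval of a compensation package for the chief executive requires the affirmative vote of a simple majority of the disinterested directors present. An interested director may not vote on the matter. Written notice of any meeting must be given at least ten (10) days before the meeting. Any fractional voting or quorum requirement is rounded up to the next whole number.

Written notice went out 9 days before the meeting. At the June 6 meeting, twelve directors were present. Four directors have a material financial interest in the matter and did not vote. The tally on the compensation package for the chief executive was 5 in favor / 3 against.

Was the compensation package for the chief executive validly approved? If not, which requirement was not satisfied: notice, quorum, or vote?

Notice: 9 days given; 10 required (9 < 10). Not satisfied.
Quorum: 12 present, but the 4 interested directors do not count, leaving 8. Quorum is 6. Satisfied.
Vote: the compensation package for the chief executive requires a majority of the disinterested directors present (12 − 4 = 8). A majority of 8 is 5, so 5 affirmative votes are needed; 5 voted in favor. Satisfied.

Invalid — notice requirement not satisfied.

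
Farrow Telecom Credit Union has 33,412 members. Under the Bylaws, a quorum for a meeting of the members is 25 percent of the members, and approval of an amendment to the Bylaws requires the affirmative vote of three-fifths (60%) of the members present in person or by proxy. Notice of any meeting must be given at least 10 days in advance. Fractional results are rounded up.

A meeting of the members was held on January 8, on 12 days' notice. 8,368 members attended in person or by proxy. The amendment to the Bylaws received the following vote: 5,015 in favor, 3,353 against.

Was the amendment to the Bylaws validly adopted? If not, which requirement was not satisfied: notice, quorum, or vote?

Notice: 12 days given; 10 required. Satisfied.
Quorum: 25% of 33,412 = 8,353; 8,368 present. Satisfied.
Vote: requires three-fifths of those present (8,368); 3/5 of 8368 = 5020.80, rounded up to 5021, so 5,021 needed; 5,015 in favor. Not satisfied.

Invalid — vote requirement not satisfied.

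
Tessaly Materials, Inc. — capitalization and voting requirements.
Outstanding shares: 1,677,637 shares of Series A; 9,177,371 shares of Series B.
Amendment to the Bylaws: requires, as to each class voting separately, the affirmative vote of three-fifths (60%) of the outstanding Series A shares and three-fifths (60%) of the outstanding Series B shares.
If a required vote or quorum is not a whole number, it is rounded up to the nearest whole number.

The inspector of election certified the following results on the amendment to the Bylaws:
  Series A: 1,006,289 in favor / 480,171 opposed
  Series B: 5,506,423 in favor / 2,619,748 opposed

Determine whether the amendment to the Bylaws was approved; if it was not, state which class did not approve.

Not approved — the Series A shares did not give the required vote.

Series A: 3/5 of 1677637 = 1006582.20, rounded up to 1006583; 1,006,583 required, 1,006,289 in favor — not approved.
Series B: 3/5 of 9177371 = 5506422.60, rounded up to 5506423; 5,506,423 required, 5,506,423 in favor — approved.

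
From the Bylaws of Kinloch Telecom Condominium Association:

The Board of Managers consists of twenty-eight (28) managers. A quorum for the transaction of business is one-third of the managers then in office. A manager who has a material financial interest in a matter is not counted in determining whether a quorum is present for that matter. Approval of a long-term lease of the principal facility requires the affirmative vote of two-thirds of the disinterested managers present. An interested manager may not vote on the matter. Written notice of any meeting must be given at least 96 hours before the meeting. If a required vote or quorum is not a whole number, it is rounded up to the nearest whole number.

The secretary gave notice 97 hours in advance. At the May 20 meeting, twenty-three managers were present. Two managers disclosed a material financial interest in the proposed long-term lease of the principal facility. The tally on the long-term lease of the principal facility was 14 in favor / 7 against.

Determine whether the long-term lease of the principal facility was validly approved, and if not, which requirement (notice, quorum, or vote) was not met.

Valid — all requirements satisfied.

Notice: 97 hours given; 96 required (97 ≥ 96). Satisfied.
Quorum: 23 present, but the 2 interested managers do not count, leaving 21. Quorum is 10. Satisfied.
Vote: the long-term lease of the principal facility requires two-thirds of the disinterested managers present (23 − 2 = 21). 2/3 of 21 = 14, so 14 affirmative votes are needed; 14 voted in favor. Satisfied.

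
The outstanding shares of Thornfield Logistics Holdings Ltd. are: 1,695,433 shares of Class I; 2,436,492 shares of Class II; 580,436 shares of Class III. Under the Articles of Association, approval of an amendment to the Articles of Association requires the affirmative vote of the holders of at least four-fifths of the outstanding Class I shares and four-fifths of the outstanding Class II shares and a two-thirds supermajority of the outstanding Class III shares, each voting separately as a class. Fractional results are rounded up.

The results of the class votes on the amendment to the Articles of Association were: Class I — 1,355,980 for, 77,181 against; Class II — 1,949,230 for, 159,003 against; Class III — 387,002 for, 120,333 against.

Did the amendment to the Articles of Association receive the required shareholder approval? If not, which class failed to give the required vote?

Class I: 4/5 of 1695433 = 1356346.40, rounded up to 1356347; 1,356,347 required, 1,355,980 in favor — not approved.
Class II: 4/5 of 2436492 = 1949193.60, rounded up to 1949194; 1,949,194 required, 1,949,230 in favor — approved.
Class III: 2/3 of 580436 = 386957.33, rounded up to 386958; 386,958 required, 387,002 in favor — approved.

Not approved — the Class I shares did not give the required vote.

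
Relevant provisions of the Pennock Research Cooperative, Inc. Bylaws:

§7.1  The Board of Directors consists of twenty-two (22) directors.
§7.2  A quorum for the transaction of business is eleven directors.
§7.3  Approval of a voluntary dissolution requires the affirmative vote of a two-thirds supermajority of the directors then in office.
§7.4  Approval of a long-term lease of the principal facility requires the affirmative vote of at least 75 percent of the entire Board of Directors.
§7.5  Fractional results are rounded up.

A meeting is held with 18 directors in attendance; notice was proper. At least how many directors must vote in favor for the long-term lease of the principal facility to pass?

The long-term lease of the principal facility requires three-fourths of the entire Board of Directors (22).
3/4 of 22 = 16.50, rounded up to 17.

17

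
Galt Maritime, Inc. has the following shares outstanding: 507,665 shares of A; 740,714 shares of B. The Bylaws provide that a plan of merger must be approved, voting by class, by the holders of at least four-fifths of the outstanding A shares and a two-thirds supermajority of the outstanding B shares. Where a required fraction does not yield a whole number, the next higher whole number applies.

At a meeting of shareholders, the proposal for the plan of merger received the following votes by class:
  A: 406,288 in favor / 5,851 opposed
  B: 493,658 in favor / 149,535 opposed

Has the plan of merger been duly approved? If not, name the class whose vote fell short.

Not approved — the B shares did not give the required vote.

A: 4/5 of 507665 = 406132; 406,132 required, 406,288 in favor — approved.
B: 2/3 of 740714 = 493809.33, rounded up to 493810; 493,810 required, 493,658 in favor — not approved.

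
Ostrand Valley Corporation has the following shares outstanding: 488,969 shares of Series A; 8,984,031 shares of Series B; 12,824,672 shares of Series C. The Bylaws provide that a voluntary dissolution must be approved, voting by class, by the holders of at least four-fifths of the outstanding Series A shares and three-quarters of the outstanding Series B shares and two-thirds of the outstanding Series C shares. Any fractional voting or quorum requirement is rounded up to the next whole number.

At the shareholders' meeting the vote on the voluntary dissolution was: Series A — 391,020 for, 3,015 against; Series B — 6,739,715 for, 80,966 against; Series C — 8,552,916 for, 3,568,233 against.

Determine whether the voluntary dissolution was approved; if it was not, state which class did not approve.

Series A: 4/5 of 488969 = 391175.20, rounded up to 391176; 391,176 required, 391,020 in favor — not approved.
Series B: 3/4 of 8984031 = 6738023.25, rounded up to 6738024; 6,738,024 required, 6,739,715 in favor — approved.
Series C: 2/3 of 12824672 = 8549781.33, rounded up to 8549782; 8,549,782 required, 8,552,916 in favor — approved.

Not approved — the Series A shares did not give the required vote.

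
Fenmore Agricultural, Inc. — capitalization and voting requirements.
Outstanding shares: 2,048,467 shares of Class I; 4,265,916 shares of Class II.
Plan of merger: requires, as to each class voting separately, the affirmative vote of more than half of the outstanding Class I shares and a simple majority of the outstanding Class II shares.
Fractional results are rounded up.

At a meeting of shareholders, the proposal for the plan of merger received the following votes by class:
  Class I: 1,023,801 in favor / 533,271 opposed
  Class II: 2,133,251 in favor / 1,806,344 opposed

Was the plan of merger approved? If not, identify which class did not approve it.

Class I: a majority of 2048467 is 1024234; 1,024,234 required, 1,023,801 in favor — not approved.
Class II: a majority of 4265916 is 2132959; 2,132,959 required, 2,133,251 in favor — approved.

Not approved — the Class I shares did not give the required vote.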